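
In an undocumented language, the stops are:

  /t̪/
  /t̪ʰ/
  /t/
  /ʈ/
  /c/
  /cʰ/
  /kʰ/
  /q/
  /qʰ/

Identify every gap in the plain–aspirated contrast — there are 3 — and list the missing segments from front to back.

/tʰ/, /ʈʰ/, /k/

dental: plain /t̪/, aspirated /t̪ʰ/.
alveolar: plain /t/, aspirated —.
retroflex: plain /ʈ/, aspirated —.
palatal: plain /c/, aspirated /cʰ/.
velar: plain —, aspirated /kʰ/.
uvular: plain /q/, aspirated /qʰ/.
Gaps, from front to back: alveolar lacks aspirated (/tʰ/); retroflex lacks aspirated (/ʈʰ/); velar lacks plain (/k/).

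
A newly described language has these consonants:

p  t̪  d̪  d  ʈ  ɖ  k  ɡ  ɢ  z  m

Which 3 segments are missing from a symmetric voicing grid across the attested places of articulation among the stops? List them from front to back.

/b/, /t/, /q/

bilabial: voiceless /p/, voiced —.
dental: voiceless /t̪/, voiced /d̪/.
alveolar: voiceless —, voiced /d/.
retroflex: voiceless /ʈ/, voiced /ɖ/.
velar: voiceless /k/, voiced /ɡ/.
uvular: voiceless —, voiced /ɢ/.
Gaps, from front to back: bilabial lacks voiced (/b/); alveolar lacks voiceless (/t/); uvular lacks voiceless (/q/).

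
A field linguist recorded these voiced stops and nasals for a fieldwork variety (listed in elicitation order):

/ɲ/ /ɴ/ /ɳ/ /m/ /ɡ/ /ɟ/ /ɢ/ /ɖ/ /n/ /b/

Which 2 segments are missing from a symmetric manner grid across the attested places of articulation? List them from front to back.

bilabial: oral stop /b/, nasal /m/.
alveolar: oral stop —, nasal /n/.
retroflex: oral stop /ɖ/, nasal /ɳ/.
palatal: oral stop /ɟ/, nasal /ɲ/.
velar: oral stop /ɡ/, nasal —.
uvular: oral stop /ɢ/, nasal /ɴ/.
Gaps, from front to back: alveolar lacks oral stop (/d/); velar lacks nasal (/ŋ/).

/d/, /ŋ/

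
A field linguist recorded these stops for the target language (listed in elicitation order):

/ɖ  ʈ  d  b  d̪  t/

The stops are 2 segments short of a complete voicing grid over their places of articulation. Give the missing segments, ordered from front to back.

bilabial: voiceless —, voiced /b/.
dental: voiceless —, voiced /d̪/.
alveolar: voiceless /t/, voiced /d/.
retroflex: voiceless /ʈ/, voiced /ɖ/.
Gaps, from front to back: bilabial lacks voiceless (/p/); dental lacks voiceless (/t̪/).

/p/, /t̪/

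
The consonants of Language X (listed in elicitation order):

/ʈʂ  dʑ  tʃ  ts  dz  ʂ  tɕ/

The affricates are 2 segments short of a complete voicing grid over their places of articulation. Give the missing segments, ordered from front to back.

/dʒ/, /ɖʐ/

Voiceless: /ts/ (alveolar), /tʃ/ (postalveolar), /ʈʂ/ (retroflex), /tɕ/ (alveolo-palatal).
Voiced: /dz/ (alveolar), /dʑ/ (alveolo-palatal).
Gaps, from front to back: postalveolar lacks voiced (/dʒ/); retroflex lacks voiced (/ɖʐ/).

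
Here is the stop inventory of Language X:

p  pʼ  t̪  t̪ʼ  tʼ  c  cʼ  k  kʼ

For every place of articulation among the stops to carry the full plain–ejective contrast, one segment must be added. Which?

/t/

Plain: /p/ (bilabial), /t̪/ (dental), /c/ (palatal), /k/ (velar).
Ejective: /pʼ/ (bilabial), /t̪ʼ/ (dental), /tʼ/ (alveolar), /cʼ/ (palatal), /kʼ/ (velar).
The alveolar row has no plain member, so the gap is the plain alveolar stop /t/.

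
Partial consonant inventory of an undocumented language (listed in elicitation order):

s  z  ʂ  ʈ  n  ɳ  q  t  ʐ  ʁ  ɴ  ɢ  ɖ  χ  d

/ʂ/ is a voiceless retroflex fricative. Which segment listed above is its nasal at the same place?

/ɳ/

The nasal at the same place is a retroflex nasal — in this inventory, /ɳ/.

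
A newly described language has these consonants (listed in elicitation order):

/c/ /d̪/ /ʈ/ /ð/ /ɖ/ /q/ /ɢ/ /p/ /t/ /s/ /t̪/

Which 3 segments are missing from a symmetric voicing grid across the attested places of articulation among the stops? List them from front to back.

/b/, /d/, /ɟ/

bilabial: voiceless /p/, voiced —.
dental: voiceless /t̪/, voiced /d̪/.
alveolar: voiceless /t/, voiced —.
retroflex: voiceless /ʈ/, voiced /ɖ/.
palatal: voiceless /c/, voiced —.
uvular: voiceless /q/, voiced /ɢ/.
Gaps, from front to back: bilabial lacks voiced (/b/); alveolar lacks voiced (/d/); palatal lacks voiced (/ɟ/).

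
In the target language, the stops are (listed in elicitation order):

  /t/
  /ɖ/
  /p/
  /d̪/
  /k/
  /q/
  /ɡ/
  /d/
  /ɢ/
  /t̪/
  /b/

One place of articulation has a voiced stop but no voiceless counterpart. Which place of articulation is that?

place of articulation  voiceless  voiced  
bilabial          p         b       
dental            t̪        d̪      
alveolar          t         d       
retroflex         —         ɖ       
velar             k         ɡ       
uvular            q         ɢ       
Every place of articulation has a voiceless member except retroflex, where /ʈ/ would be expected.

retroflex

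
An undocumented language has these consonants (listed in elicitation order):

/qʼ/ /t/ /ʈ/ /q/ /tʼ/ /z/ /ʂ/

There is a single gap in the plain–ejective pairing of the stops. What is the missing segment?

/ʈʼ/

place of articulation  plain     ejective
alveolar          t         tʼ      
retroflex         ʈ         —       
uvular            q         qʼ      
The retroflex row has no ejective member, so the gap is the ejective retroflex stop /ʈʼ/.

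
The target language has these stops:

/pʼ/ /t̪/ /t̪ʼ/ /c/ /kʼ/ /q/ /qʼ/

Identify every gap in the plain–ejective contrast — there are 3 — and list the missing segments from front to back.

bilabial: plain —, ejective /pʼ/.
dental: plain /t̪/, ejective /t̪ʼ/.
palatal: plain /c/, ejective —.
velar: plain —, ejective /kʼ/.
uvular: plain /q/, ejective /qʼ/.
Gaps, from front to back: bilabial lacks plain (/p/); palatal lacks ejective (/cʼ/); velar lacks plain (/k/).

/p/, /cʼ/, /k/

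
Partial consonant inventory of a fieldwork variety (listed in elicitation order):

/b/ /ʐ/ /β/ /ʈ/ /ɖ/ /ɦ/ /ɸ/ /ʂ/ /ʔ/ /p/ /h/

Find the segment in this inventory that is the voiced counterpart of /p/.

/b/

/p/ is a voiceless bilabial stop.
The voiced counterpart is a voiced bilabial stop — in this inventory, /b/.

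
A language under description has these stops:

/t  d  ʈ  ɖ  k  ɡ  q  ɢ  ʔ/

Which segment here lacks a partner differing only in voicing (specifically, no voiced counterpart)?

/ʔ/

Alveolar: /t/ ~ /d/
Retroflex: /ʈ/ ~ /ɖ/
Velar: /k/ ~ /ɡ/
Uvular: /q/ ~ /ɢ/
Glottal: only /ʔ/ (voiceless); no voiced partner.
So /ʔ/ is the unpaired segment.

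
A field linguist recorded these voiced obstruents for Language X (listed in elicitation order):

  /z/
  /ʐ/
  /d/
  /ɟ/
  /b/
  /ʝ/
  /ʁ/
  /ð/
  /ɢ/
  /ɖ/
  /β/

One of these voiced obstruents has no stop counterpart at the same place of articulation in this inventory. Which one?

/ð/

Bilabial: /b/ ~ /β/
Alveolar: /d/ ~ /z/
Retroflex: /ɖ/ ~ /ʐ/
Palatal: /ɟ/ ~ /ʝ/
Uvular: /ɢ/ ~ /ʁ/
Dental: only /ð/ (fricative); no stop partner.
So /ð/ is the unpaired segment.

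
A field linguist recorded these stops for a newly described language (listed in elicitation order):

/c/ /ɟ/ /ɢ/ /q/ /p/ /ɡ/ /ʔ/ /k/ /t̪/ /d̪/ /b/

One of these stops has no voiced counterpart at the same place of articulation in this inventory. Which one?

Bilabial: /p/ ~ /b/
Dental: /t̪/ ~ /d̪/
Palatal: /c/ ~ /ɟ/
Velar: /k/ ~ /ɡ/
Uvular: /q/ ~ /ɢ/
Glottal: only /ʔ/ (voiceless); no voiced partner.
So /ʔ/ is the unpaired segment.

/ʔ/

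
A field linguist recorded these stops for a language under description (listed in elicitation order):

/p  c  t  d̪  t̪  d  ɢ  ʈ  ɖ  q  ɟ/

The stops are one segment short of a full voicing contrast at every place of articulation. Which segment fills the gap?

/b/

place of articulation  voiceless  voiced  
bilabial          p         —       
dental            t̪        d̪      
alveolar          t         d       
retroflex         ʈ         ɖ       
palatal           c         ɟ       
uvular            q         ɢ       
The bilabial row has no voiced member, so the gap is the voiced bilabial stop /b/.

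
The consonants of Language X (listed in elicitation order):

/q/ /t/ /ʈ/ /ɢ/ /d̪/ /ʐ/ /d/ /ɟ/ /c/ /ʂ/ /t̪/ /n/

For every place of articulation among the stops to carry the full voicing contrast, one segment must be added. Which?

/ɖ/

Voiceless: /t̪/ (dental), /t/ (alveolar), /ʈ/ (retroflex), /c/ (palatal), /q/ (uvular).
Voiced: /d̪/ (dental), /d/ (alveolar), /ɟ/ (palatal), /ɢ/ (uvular).
The retroflex row has no voiced member, so the gap is the voiced retroflex stop /ɖ/.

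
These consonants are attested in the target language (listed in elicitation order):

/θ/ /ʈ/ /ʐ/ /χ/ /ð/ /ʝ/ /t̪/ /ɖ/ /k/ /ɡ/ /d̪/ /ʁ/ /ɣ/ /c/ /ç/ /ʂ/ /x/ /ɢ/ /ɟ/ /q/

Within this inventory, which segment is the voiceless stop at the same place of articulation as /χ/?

/q/

/χ/ is a voiceless uvular fricative.
The voiceless stop at the same place is a voiceless uvular stop — in this inventory, /q/.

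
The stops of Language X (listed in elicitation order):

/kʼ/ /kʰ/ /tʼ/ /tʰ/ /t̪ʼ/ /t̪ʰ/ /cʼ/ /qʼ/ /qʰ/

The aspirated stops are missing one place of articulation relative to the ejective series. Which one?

palatal

dental: aspirated /t̪ʰ/, ejective /t̪ʼ/.
alveolar: aspirated /tʰ/, ejective /tʼ/.
palatal: aspirated —, ejective /cʼ/.
velar: aspirated /kʰ/, ejective /kʼ/.
uvular: aspirated /qʰ/, ejective /qʼ/.
Every place of articulation has an aspirated member except palatal, where /cʰ/ would be expected.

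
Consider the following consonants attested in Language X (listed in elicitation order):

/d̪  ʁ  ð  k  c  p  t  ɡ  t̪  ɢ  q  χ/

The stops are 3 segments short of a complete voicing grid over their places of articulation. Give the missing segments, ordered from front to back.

bilabial: voiceless /p/, voiced —.
dental: voiceless /t̪/, voiced /d̪/.
alveolar: voiceless /t/, voiced —.
palatal: voiceless /c/, voiced —.
velar: voiceless /k/, voiced /ɡ/.
uvular: voiceless /q/, voiced /ɢ/.
Gaps, from front to back: bilabial lacks voiced (/b/); alveolar lacks voiced (/d/); palatal lacks voiced (/ɟ/).

/b/, /d/, /ɟ/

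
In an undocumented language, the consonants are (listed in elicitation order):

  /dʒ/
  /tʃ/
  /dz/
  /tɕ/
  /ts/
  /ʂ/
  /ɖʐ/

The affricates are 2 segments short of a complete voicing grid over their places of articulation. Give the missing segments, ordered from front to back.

alveolar: voiceless /ts/, voiced /dz/.
postalveolar: voiceless /tʃ/, voiced /dʒ/.
retroflex: voiceless —, voiced /ɖʐ/.
alveolo-palatal: voiceless /tɕ/, voiced —.
Gaps, from front to back: retroflex lacks voiceless (/ʈʂ/); alveolo-palatal lacks voiced (/dʑ/).

/ʈʂ/, /dʑ/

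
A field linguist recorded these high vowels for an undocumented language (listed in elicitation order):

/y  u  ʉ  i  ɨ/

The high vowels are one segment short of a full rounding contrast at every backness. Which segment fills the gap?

/ɯ/

front: unrounded /i/, rounded /y/.
central: unrounded /ɨ/, rounded /ʉ/.
back: unrounded —, rounded /u/.
The back row has no unrounded member, so the gap is the back unrounded vowel /ɯ/.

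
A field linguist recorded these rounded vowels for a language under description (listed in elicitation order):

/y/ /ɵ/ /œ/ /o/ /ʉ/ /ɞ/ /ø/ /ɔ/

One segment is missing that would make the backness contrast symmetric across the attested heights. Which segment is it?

Front: /y/ (high), /ø/ (high-mid), /œ/ (low-mid).
Central: /ʉ/ (high), /ɵ/ (high-mid), /ɞ/ (low-mid).
Back: /o/ (high-mid), /ɔ/ (low-mid).
The high row has no back member, so the gap is the high back rounded vowel /u/.

/u/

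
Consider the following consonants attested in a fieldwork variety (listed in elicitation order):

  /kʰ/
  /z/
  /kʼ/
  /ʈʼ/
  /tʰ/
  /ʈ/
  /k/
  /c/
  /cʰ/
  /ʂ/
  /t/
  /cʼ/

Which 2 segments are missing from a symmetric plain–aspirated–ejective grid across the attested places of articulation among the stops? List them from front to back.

/tʼ/, /ʈʰ/

Plain: /t/ (alveolar), /ʈ/ (retroflex), /c/ (palatal), /k/ (velar).
Aspirated: /tʰ/ (alveolar), /cʰ/ (palatal), /kʰ/ (velar).
Ejective: /ʈʼ/ (retroflex), /cʼ/ (palatal), /kʼ/ (velar).
Gaps, from front to back: alveolar lacks ejective (/tʼ/); retroflex lacks aspirated (/ʈʰ/).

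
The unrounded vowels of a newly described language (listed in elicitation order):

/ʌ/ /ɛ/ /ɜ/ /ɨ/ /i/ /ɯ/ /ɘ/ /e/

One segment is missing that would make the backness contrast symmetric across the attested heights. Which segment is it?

height            front     central   back    
high              i         ɨ         ɯ       
high-mid          e         ɘ         —       
low-mid           ɛ         ɜ         ʌ       
The high-mid row has no back member, so the gap is the high-mid back unrounded vowel /ɤ/.

/ɤ/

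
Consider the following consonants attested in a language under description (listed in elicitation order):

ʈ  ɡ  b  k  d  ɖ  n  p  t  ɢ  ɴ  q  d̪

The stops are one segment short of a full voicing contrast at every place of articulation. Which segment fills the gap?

/t̪/

Voiceless: /p/ (bilabial), /t/ (alveolar), /ʈ/ (retroflex), /k/ (velar), /q/ (uvular).
Voiced: /b/ (bilabial), /d̪/ (dental), /d/ (alveolar), /ɖ/ (retroflex), /ɡ/ (velar), /ɢ/ (uvular).
The dental row has no voiceless member, so the gap is the voiceless dental stop /t̪/.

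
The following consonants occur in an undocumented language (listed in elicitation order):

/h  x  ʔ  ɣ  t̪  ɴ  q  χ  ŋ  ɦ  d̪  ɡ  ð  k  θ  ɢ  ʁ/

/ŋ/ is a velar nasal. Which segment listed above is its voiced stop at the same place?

/ɡ/

The voiced stop at the same place is a voiced velar stop — in this inventory, /ɡ/.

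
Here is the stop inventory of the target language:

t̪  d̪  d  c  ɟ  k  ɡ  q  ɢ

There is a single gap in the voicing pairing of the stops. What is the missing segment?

/t/

Voiceless: /t̪/ (dental), /c/ (palatal), /k/ (velar), /q/ (uvular).
Voiced: /d̪/ (dental), /d/ (alveolar), /ɟ/ (palatal), /ɡ/ (velar), /ɢ/ (uvular).
The alveolar row has no voiceless member, so the gap is the voiceless alveolar stop /t/.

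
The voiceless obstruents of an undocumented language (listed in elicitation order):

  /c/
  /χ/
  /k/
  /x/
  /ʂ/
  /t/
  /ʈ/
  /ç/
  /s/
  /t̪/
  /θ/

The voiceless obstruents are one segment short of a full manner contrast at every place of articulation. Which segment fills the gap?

Stop: /t̪/ (dental), /t/ (alveolar), /ʈ/ (retroflex), /c/ (palatal), /k/ (velar).
Fricative: /θ/ (dental), /s/ (alveolar), /ʂ/ (retroflex), /ç/ (palatal), /x/ (velar), /χ/ (uvular).
The uvular row has no stop member, so the gap is the uvular stop /q/.

/q/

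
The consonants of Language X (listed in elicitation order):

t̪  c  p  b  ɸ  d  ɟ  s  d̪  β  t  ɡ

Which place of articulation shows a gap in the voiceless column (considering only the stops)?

velar

bilabial: voiceless /p/, voiced /b/.
dental: voiceless /t̪/, voiced /d̪/.
alveolar: voiceless /t/, voiced /d/.
palatal: voiceless /c/, voiced /ɟ/.
velar: voiceless —, voiced /ɡ/.
Every place of articulation has a voiceless member except velar, where /k/ would be expected.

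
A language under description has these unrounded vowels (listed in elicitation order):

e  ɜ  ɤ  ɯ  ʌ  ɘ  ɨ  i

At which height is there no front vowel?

high: front /i/, central /ɨ/, back /ɯ/.
high-mid: front /e/, central /ɘ/, back /ɤ/.
low-mid: front —, central /ɜ/, back /ʌ/.
Every height has a front member except low-mid, where /ɛ/ would be expected.

low-mid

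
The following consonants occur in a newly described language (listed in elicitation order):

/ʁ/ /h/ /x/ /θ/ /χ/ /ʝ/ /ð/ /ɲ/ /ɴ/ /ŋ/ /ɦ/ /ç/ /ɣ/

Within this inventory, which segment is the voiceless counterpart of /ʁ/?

/χ/

/ʁ/ is a voiced uvular fricative.
The voiceless counterpart is a voiceless uvular fricative — in this inventory, /χ/.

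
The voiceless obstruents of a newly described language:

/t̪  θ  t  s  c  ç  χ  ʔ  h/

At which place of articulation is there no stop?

uvular

dental: stop /t̪/, fricative /θ/.
alveolar: stop /t/, fricative /s/.
palatal: stop /c/, fricative /ç/.
uvular: stop —, fricative /χ/.
glottal: stop /ʔ/, fricative /h/.
Every place of articulation has a stop member except uvular, where /q/ would be expected.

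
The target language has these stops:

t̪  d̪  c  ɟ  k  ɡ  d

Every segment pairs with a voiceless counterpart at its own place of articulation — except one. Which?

/d/

Dental: /t̪/ ~ /d̪/
Palatal: /c/ ~ /ɟ/
Velar: /k/ ~ /ɡ/
Alveolar: only /d/ (voiced); no voiceless partner.
So /d/ is the unpaired segment.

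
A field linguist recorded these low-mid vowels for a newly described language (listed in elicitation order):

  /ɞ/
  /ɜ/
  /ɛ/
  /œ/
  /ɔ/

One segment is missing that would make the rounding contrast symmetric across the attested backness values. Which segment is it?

front: unrounded /ɛ/, rounded /œ/.
central: unrounded /ɜ/, rounded /ɞ/.
back: unrounded —, rounded /ɔ/.
The back row has no unrounded member, so the gap is the back unrounded vowel /ʌ/.

/ʌ/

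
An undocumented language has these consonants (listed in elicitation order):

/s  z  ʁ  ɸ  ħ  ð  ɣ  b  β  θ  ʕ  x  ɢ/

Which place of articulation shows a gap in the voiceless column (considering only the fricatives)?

uvular

bilabial: voiceless /ɸ/, voiced /β/.
dental: voiceless /θ/, voiced /ð/.
alveolar: voiceless /s/, voiced /z/.
velar: voiceless /x/, voiced /ɣ/.
uvular: voiceless —, voiced /ʁ/.
pharyngeal: voiceless /ħ/, voiced /ʕ/.
Every place of articulation has a voiceless member except uvular, where /χ/ would be expected.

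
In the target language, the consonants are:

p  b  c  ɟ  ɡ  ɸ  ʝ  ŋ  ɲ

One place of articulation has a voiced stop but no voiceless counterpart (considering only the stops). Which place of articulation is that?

Voiceless: /p/ (bilabial), /c/ (palatal).
Voiced: /b/ (bilabial), /ɟ/ (palatal), /ɡ/ (velar).
Every place of articulation has a voiceless member except velar, where /k/ would be expected.

velar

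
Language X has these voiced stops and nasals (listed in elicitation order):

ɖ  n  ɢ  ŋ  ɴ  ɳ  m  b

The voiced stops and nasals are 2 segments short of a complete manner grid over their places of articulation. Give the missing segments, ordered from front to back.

place of articulation  oral stop  nasal   
bilabial          b         m       
alveolar          —         n       
retroflex         ɖ         ɳ       
velar             —         ŋ       
uvular            ɢ         ɴ       
Gaps, from front to back: alveolar lacks oral stop (/d/); velar lacks oral stop (/ɡ/).

/d/, /ɡ/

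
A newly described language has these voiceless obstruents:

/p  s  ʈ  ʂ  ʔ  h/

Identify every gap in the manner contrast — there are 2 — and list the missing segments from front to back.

place of articulation  stop      fricative
bilabial          p         —       
alveolar          —         s       
retroflex         ʈ         ʂ       
glottal           ʔ         h       
Gaps, from front to back: bilabial lacks fricative (/ɸ/); alveolar lacks stop (/t/).

/ɸ/, /t/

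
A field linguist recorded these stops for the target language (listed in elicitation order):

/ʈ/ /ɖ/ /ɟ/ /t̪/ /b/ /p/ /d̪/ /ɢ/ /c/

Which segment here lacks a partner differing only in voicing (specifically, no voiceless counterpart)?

Bilabial: /p/ ~ /b/
Dental: /t̪/ ~ /d̪/
Retroflex: /ʈ/ ~ /ɖ/
Palatal: /c/ ~ /ɟ/
Uvular: only /ɢ/ (voiced); no voiceless partner.
So /ɢ/ is the unpaired segment.

/ɢ/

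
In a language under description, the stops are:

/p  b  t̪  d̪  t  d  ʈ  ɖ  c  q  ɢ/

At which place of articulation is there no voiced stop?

palatal

place of articulation  voiceless  voiced  
bilabial          p         b       
dental            t̪        d̪      
alveolar          t         d       
retroflex         ʈ         ɖ       
palatal           c         —       
uvular            q         ɢ       
Every place of articulation has a voiced member except palatal, where /ɟ/ would be expected.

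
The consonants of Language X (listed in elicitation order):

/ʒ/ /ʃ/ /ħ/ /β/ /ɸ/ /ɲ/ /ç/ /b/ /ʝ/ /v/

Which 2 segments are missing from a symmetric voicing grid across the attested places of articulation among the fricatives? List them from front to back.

place of articulation  voiceless  voiced  
bilabial          ɸ         β       
labiodental       —         v       
postalveolar      ʃ         ʒ       
palatal           ç         ʝ       
pharyngeal        ħ         —       
Gaps, from front to back: labiodental lacks voiceless (/f/); pharyngeal lacks voiced (/ʕ/).

/f/, /ʕ/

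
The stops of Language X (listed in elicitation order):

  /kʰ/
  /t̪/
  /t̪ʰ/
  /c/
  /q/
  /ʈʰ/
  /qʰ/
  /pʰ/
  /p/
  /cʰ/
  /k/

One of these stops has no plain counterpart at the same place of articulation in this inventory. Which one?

Bilabial: /p/ ~ /pʰ/
Dental: /t̪/ ~ /t̪ʰ/
Palatal: /c/ ~ /cʰ/
Velar: /k/ ~ /kʰ/
Uvular: /q/ ~ /qʰ/
Retroflex: only /ʈʰ/ (aspirated); no plain partner.
So /ʈʰ/ is the unpaired segment.

/ʈʰ/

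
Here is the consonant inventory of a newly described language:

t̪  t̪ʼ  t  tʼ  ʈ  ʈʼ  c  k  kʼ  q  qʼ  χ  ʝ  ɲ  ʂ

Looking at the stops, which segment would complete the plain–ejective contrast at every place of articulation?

Plain: /t̪/ (dental), /t/ (alveolar), /ʈ/ (retroflex), /c/ (palatal), /k/ (velar), /q/ (uvular).
Ejective: /t̪ʼ/ (dental), /tʼ/ (alveolar), /ʈʼ/ (retroflex), /kʼ/ (velar), /qʼ/ (uvular).
The palatal row has no ejective member, so the gap is the ejective palatal stop /cʼ/.

/cʼ/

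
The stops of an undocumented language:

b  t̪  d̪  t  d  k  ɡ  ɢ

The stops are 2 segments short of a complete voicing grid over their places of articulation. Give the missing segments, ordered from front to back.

/p/, /q/

Voiceless: /t̪/ (dental), /t/ (alveolar), /k/ (velar).
Voiced: /b/ (bilabial), /d̪/ (dental), /d/ (alveolar), /ɡ/ (velar), /ɢ/ (uvular).
Gaps, from front to back: bilabial lacks voiceless (/p/); uvular lacks voiceless (/q/).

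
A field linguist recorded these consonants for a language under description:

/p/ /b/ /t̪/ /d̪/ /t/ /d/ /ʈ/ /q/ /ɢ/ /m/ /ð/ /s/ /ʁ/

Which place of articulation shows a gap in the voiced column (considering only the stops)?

place of articulation  voiceless  voiced  
bilabial          p         b       
dental            t̪        d̪      
alveolar          t         d       
retroflex         ʈ         —       
uvular            q         ɢ       
Every place of articulation has a voiced member except retroflex, where /ɖ/ would be expected.

retroflex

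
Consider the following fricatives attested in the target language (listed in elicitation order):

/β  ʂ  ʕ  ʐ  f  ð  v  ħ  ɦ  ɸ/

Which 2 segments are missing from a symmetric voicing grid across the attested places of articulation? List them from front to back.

bilabial: voiceless /ɸ/, voiced /β/.
labiodental: voiceless /f/, voiced /v/.
dental: voiceless —, voiced /ð/.
retroflex: voiceless /ʂ/, voiced /ʐ/.
pharyngeal: voiceless /ħ/, voiced /ʕ/.
glottal: voiceless —, voiced /ɦ/.
Gaps, from front to back: dental lacks voiceless (/θ/); glottal lacks voiceless (/h/).

/θ/, /h/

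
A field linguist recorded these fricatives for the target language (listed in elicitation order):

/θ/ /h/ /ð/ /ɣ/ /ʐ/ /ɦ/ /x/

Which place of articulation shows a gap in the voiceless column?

place of articulation  voiceless  voiced  
dental            θ         ð       
retroflex         —         ʐ       
velar             x         ɣ       
glottal           h         ɦ       
Every place of articulation has a voiceless member except retroflex, where /ʂ/ would be expected.

retroflex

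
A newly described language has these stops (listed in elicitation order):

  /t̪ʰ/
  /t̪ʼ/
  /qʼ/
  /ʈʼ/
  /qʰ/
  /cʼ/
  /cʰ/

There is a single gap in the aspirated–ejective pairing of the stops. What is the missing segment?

/ʈʰ/

Aspirated: /t̪ʰ/ (dental), /cʰ/ (palatal), /qʰ/ (uvular).
Ejective: /t̪ʼ/ (dental), /ʈʼ/ (retroflex), /cʼ/ (palatal), /qʼ/ (uvular).
The retroflex row has no aspirated member, so the gap is the aspirated retroflex stop /ʈʰ/.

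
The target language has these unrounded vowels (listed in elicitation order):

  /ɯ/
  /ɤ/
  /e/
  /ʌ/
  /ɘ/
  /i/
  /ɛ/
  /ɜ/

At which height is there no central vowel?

height            front     central   back    
high              i         —         ɯ       
high-mid          e         ɘ         ɤ       
low-mid           ɛ         ɜ         ʌ       
Every height has a central member except high, where /ɨ/ would be expected.

high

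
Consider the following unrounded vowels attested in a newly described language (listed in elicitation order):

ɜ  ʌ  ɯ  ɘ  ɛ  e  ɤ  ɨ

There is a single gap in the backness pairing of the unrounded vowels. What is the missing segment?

/i/

Front: /e/ (high-mid), /ɛ/ (low-mid).
Central: /ɨ/ (high), /ɘ/ (high-mid), /ɜ/ (low-mid).
Back: /ɯ/ (high), /ɤ/ (high-mid), /ʌ/ (low-mid).
The high row has no front member, so the gap is the high front unrounded vowel /i/.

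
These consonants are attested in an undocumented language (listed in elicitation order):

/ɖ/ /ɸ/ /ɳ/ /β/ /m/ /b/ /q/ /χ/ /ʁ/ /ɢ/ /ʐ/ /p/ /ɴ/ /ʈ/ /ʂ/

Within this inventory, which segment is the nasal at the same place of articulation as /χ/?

/ɴ/

/χ/ is a voiceless uvular fricative.
The nasal at the same place is an uvular nasal — in this inventory, /ɴ/.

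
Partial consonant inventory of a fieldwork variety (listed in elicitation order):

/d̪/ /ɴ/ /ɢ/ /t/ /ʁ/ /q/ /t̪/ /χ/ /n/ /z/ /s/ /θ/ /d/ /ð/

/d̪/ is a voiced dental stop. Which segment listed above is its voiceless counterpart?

/t̪/

The voiceless counterpart is a voiceless dental stop — in this inventory, /t̪/.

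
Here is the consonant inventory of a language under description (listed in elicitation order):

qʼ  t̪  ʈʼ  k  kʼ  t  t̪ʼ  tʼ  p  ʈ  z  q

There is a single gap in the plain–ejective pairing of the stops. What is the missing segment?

Plain: /p/ (bilabial), /t̪/ (dental), /t/ (alveolar), /ʈ/ (retroflex), /k/ (velar), /q/ (uvular).
Ejective: /t̪ʼ/ (dental), /tʼ/ (alveolar), /ʈʼ/ (retroflex), /kʼ/ (velar), /qʼ/ (uvular).
The bilabial row has no ejective member, so the gap is the ejective bilabial stop /pʼ/.

/pʼ/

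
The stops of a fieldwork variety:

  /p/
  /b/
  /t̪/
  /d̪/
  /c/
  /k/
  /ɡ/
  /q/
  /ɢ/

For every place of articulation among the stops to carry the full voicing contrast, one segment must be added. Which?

/ɟ/

Voiceless: /p/ (bilabial), /t̪/ (dental), /c/ (palatal), /k/ (velar), /q/ (uvular).
Voiced: /b/ (bilabial), /d̪/ (dental), /ɡ/ (velar), /ɢ/ (uvular).
The palatal row has no voiced member, so the gap is the voiced palatal stop /ɟ/.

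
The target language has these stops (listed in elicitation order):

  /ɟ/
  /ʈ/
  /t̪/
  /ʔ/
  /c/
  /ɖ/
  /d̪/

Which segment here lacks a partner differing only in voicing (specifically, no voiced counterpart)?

/ʔ/

Dental: /t̪/ ~ /d̪/
Retroflex: /ʈ/ ~ /ɖ/
Palatal: /c/ ~ /ɟ/
Glottal: only /ʔ/ (voiceless); no voiced partner.
So /ʔ/ is the unpaired segment.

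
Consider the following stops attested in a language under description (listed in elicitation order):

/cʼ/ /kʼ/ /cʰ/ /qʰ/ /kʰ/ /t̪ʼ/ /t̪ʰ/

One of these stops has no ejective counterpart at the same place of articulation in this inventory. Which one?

/qʰ/

Dental: /t̪ʰ/ ~ /t̪ʼ/
Palatal: /cʰ/ ~ /cʼ/
Velar: /kʰ/ ~ /kʼ/
Uvular: only /qʰ/ (aspirated); no ejective partner.
So /qʰ/ is the unpaired segment.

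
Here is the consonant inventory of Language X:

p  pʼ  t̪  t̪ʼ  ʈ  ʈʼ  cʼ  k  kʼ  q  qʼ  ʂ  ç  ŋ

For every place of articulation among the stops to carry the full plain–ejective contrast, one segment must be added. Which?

/c/

bilabial: plain /p/, ejective /pʼ/.
dental: plain /t̪/, ejective /t̪ʼ/.
retroflex: plain /ʈ/, ejective /ʈʼ/.
palatal: plain —, ejective /cʼ/.
velar: plain /k/, ejective /kʼ/.
uvular: plain /q/, ejective /qʼ/.
The palatal row has no plain member, so the gap is the plain palatal stop /c/.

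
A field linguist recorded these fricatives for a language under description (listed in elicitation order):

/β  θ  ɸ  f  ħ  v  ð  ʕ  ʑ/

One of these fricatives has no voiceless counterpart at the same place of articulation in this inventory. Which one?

/ʑ/

Bilabial: /ɸ/ ~ /β/
Labiodental: /f/ ~ /v/
Dental: /θ/ ~ /ð/
Pharyngeal: /ħ/ ~ /ʕ/
Alveolo-palatal: only /ʑ/ (voiced); no voiceless partner.
So /ʑ/ is the unpaired segment.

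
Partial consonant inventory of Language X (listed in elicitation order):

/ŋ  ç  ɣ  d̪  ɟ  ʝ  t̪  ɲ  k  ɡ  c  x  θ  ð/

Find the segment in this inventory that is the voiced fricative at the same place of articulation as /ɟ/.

/ɟ/ is a voiced palatal stop.
The voiced fricative at the same place is a voiced palatal fricative — in this inventory, /ʝ/.

/ʝ/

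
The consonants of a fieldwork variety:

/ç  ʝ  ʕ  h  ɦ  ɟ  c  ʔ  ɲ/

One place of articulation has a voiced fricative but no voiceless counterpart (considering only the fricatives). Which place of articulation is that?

pharyngeal

palatal: voiceless /ç/, voiced /ʝ/.
pharyngeal: voiceless —, voiced /ʕ/.
glottal: voiceless /h/, voiced /ɦ/.
Every place of articulation has a voiceless member except pharyngeal, where /ħ/ would be expected.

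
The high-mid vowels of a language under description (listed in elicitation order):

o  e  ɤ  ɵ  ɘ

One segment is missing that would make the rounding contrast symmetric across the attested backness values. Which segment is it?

/ø/

Unrounded: /e/ (front), /ɘ/ (central), /ɤ/ (back).
Rounded: /ɵ/ (central), /o/ (back).
The front row has no rounded member, so the gap is the front rounded vowel /ø/.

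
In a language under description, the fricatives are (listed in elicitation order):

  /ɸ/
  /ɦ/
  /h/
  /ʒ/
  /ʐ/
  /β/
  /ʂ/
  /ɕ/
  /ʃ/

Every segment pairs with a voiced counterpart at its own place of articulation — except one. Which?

/ɕ/

Bilabial: /ɸ/ ~ /β/
Postalveolar: /ʃ/ ~ /ʒ/
Retroflex: /ʂ/ ~ /ʐ/
Glottal: /h/ ~ /ɦ/
Alveolo-palatal: only /ɕ/ (voiceless); no voiced partner.
So /ɕ/ is the unpaired segment.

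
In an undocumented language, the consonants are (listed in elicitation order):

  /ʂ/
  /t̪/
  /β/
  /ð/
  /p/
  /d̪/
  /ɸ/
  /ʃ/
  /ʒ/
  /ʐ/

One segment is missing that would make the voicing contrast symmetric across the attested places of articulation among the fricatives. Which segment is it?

/θ/

Voiceless: /ɸ/ (bilabial), /ʃ/ (postalveolar), /ʂ/ (retroflex).
Voiced: /β/ (bilabial), /ð/ (dental), /ʒ/ (postalveolar), /ʐ/ (retroflex).
The dental row has no voiceless member, so the gap is the voiceless dental fricative /θ/.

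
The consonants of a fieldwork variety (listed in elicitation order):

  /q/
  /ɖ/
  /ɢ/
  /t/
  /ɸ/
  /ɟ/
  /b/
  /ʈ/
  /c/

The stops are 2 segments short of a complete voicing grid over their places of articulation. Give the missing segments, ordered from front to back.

/p/, /d/

bilabial: voiceless —, voiced /b/.
alveolar: voiceless /t/, voiced —.
retroflex: voiceless /ʈ/, voiced /ɖ/.
palatal: voiceless /c/, voiced /ɟ/.
uvular: voiceless /q/, voiced /ɢ/.
Gaps, from front to back: bilabial lacks voiceless (/p/); alveolar lacks voiced (/d/).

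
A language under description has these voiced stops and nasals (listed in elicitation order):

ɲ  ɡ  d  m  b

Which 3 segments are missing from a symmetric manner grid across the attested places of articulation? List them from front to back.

bilabial: oral stop /b/, nasal /m/.
alveolar: oral stop /d/, nasal —.
palatal: oral stop —, nasal /ɲ/.
velar: oral stop /ɡ/, nasal —.
Gaps, from front to back: alveolar lacks nasal (/n/); palatal lacks oral stop (/ɟ/); velar lacks nasal (/ŋ/).

/n/, /ɟ/, /ŋ/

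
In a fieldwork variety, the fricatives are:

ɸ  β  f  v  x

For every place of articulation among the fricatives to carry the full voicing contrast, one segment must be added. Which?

/ɣ/

Voiceless: /ɸ/ (bilabial), /f/ (labiodental), /x/ (velar).
Voiced: /β/ (bilabial), /v/ (labiodental).
The velar row has no voiced member, so the gap is the voiced velar fricative /ɣ/.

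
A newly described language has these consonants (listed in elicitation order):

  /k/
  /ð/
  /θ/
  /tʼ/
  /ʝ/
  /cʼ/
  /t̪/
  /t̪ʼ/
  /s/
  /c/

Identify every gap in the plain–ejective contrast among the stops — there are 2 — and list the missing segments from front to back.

place of articulation  plain     ejective
dental            t̪        t̪ʼ     
alveolar          —         tʼ      
palatal           c         cʼ      
velar             k         —       
Gaps, from front to back: alveolar lacks plain (/t/); velar lacks ejective (/kʼ/).

/t/, /kʼ/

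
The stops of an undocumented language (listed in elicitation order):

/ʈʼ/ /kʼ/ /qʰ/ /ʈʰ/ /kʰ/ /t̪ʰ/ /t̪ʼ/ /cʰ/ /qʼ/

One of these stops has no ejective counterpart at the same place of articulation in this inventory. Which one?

/cʰ/

Dental: /t̪ʰ/ ~ /t̪ʼ/
Retroflex: /ʈʰ/ ~ /ʈʼ/
Velar: /kʰ/ ~ /kʼ/
Uvular: /qʰ/ ~ /qʼ/
Palatal: only /cʰ/ (aspirated); no ejective partner.
So /cʰ/ is the unpaired segment.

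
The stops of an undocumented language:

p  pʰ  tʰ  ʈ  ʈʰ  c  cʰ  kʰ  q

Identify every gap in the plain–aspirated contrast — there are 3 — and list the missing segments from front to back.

/t/, /k/, /qʰ/

Plain: /p/ (bilabial), /ʈ/ (retroflex), /c/ (palatal), /q/ (uvular).
Aspirated: /pʰ/ (bilabial), /tʰ/ (alveolar), /ʈʰ/ (retroflex), /cʰ/ (palatal), /kʰ/ (velar).
Gaps, from front to back: alveolar lacks plain (/t/); velar lacks plain (/k/); uvular lacks aspirated (/qʰ/).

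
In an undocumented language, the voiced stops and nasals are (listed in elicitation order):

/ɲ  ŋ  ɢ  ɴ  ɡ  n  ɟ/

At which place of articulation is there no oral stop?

alveolar

Oral stop: /ɟ/ (palatal), /ɡ/ (velar), /ɢ/ (uvular).
Nasal: /n/ (alveolar), /ɲ/ (palatal), /ŋ/ (velar), /ɴ/ (uvular).
Every place of articulation has an oral stop member except alveolar, where /d/ would be expected.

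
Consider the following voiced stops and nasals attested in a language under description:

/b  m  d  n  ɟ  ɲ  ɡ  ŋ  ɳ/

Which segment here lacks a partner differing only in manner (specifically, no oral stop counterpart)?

/ɳ/

Bilabial: /b/ ~ /m/
Alveolar: /d/ ~ /n/
Palatal: /ɟ/ ~ /ɲ/
Velar: /ɡ/ ~ /ŋ/
Retroflex: only /ɳ/ (nasal); no oral stop partner.
So /ɳ/ is the unpaired segment.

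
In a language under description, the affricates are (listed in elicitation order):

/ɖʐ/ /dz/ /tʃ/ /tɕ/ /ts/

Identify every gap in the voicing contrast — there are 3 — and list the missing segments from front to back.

/dʒ/, /ʈʂ/, /dʑ/

alveolar: voiceless /ts/, voiced /dz/.
postalveolar: voiceless /tʃ/, voiced —.
retroflex: voiceless —, voiced /ɖʐ/.
alveolo-palatal: voiceless /tɕ/, voiced —.
Gaps, from front to back: postalveolar lacks voiced (/dʒ/); retroflex lacks voiceless (/ʈʂ/); alveolo-palatal lacks voiced (/dʑ/).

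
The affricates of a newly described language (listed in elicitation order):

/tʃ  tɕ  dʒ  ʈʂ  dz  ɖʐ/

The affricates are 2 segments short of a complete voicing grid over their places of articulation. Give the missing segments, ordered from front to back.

alveolar: voiceless —, voiced /dz/.
postalveolar: voiceless /tʃ/, voiced /dʒ/.
retroflex: voiceless /ʈʂ/, voiced /ɖʐ/.
alveolo-palatal: voiceless /tɕ/, voiced —.
Gaps, from front to back: alveolar lacks voiceless (/ts/); alveolo-palatal lacks voiced (/dʑ/).

/ts/, /dʑ/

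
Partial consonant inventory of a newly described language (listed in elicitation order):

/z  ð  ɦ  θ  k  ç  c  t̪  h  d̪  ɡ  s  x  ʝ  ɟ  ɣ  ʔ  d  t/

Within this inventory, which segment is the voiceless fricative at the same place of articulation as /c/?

/ç/

/c/ is a voiceless palatal stop.
The voiceless fricative at the same place is a voiceless palatal fricative — in this inventory, /ç/.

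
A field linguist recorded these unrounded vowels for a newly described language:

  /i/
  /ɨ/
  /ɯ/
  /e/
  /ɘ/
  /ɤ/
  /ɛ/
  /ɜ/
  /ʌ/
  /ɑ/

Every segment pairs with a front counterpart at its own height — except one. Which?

High: /i/ ~ /ɨ/ ~ /ɯ/
High-mid: /e/ ~ /ɘ/ ~ /ɤ/
Low-mid: /ɛ/ ~ /ɜ/ ~ /ʌ/
Low: only /ɑ/ (back); no front partner.
So /ɑ/ is the unpaired segment.

/ɑ/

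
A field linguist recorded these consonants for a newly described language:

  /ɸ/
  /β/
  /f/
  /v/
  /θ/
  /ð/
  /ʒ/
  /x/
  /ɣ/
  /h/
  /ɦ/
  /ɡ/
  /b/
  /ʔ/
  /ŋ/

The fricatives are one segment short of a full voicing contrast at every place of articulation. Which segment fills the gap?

/ʃ/

bilabial: voiceless /ɸ/, voiced /β/.
labiodental: voiceless /f/, voiced /v/.
dental: voiceless /θ/, voiced /ð/.
postalveolar: voiceless —, voiced /ʒ/.
velar: voiceless /x/, voiced /ɣ/.
glottal: voiceless /h/, voiced /ɦ/.
The postalveolar row has no voiceless member, so the gap is the voiceless postalveolar fricative /ʃ/.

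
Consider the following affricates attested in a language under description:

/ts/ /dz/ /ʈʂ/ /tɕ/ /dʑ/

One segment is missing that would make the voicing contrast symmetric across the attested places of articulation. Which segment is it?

alveolar: voiceless /ts/, voiced /dz/.
retroflex: voiceless /ʈʂ/, voiced —.
alveolo-palatal: voiceless /tɕ/, voiced /dʑ/.
The retroflex row has no voiced member, so the gap is the voiced retroflex affricate /ɖʐ/.

/ɖʐ/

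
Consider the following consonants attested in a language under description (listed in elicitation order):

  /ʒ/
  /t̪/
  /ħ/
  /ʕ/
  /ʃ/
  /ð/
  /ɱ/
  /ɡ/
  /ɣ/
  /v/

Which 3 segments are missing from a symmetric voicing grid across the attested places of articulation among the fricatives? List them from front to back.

/f/, /θ/, /x/

Voiceless: /ʃ/ (postalveolar), /ħ/ (pharyngeal).
Voiced: /v/ (labiodental), /ð/ (dental), /ʒ/ (postalveolar), /ɣ/ (velar), /ʕ/ (pharyngeal).
Gaps, from front to back: labiodental lacks voiceless (/f/); dental lacks voiceless (/θ/); velar lacks voiceless (/x/).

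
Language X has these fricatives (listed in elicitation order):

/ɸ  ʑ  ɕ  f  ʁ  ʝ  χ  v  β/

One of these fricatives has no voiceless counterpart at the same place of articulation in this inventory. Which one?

/ʝ/

Bilabial: /ɸ/ ~ /β/
Labiodental: /f/ ~ /v/
Alveolo-palatal: /ɕ/ ~ /ʑ/
Uvular: /χ/ ~ /ʁ/
Palatal: only /ʝ/ (voiced); no voiceless partner.
So /ʝ/ is the unpaired segment.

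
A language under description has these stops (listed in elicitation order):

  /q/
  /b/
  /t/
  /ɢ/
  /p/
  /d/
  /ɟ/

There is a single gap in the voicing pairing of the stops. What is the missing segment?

/c/

Voiceless: /p/ (bilabial), /t/ (alveolar), /q/ (uvular).
Voiced: /b/ (bilabial), /d/ (alveolar), /ɟ/ (palatal), /ɢ/ (uvular).
The palatal row has no voiceless member, so the gap is the voiceless palatal stop /c/.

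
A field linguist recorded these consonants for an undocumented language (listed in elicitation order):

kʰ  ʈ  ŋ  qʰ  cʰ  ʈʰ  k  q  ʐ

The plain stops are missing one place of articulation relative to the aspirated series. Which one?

retroflex: plain /ʈ/, aspirated /ʈʰ/.
palatal: plain —, aspirated /cʰ/.
velar: plain /k/, aspirated /kʰ/.
uvular: plain /q/, aspirated /qʰ/.
Every place of articulation has a plain member except palatal, where /c/ would be expected.

palatal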